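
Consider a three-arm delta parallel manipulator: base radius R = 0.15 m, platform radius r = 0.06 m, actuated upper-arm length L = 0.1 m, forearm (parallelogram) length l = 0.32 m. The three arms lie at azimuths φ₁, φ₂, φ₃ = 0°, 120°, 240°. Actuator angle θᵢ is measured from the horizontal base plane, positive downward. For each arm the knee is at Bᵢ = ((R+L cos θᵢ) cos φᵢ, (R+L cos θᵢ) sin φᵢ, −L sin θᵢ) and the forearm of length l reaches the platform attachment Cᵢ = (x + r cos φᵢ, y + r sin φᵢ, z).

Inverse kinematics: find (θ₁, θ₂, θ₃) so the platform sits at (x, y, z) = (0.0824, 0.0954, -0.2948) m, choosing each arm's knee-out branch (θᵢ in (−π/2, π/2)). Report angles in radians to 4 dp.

rotate P by −φ1: (0.0824, 0.0954, -0.2948)
  A cos θ + B sin θ = C:  0.0076·cos θ + -0.2948·sin θ = -0.0183
  √(A²+B²)=0.2949;  θ1 = -1.5450+1.6330 ≈ 0.0880
φ2=120.0° → target in arm frame (0.0414, -0.1191)
  e−x'=0.0486;  (l²−L²−(e−x')²−y'²−z²)/2L = -0.0552
  θ2 = atan2(B,A) + arccos(C/0.2988) = 0.3492
rotate P by −φ3: (-0.1238, 0.0237, -0.2948)
  A cos θ + B sin θ = C:  0.2138·cos θ + -0.2948·sin θ = -0.2039
  γ=atan2(-0.2948,0.2138)=-0.9433;  ψ=arccos(-0.5600)=2.1651;  θ3=γ+ψ≈1.2218

θ₁ = 0.0880, θ₂ = 0.3492, θ₃ = 1.2218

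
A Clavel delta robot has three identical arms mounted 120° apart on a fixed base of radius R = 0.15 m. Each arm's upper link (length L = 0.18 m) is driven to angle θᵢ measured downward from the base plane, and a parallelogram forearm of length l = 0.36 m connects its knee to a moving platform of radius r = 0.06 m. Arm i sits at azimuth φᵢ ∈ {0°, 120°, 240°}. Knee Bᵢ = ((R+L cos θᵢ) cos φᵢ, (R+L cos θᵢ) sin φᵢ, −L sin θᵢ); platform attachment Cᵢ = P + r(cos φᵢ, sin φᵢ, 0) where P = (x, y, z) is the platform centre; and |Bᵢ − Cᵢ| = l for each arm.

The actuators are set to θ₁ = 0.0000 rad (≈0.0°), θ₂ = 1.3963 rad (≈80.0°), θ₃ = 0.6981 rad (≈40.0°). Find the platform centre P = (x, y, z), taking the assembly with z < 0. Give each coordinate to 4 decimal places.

φ1=0.0°: virtual centre (0.2700, 0.0000, 0.0000), radius l
S2 = (0.1213·cos120.0°, 0.1213·sin120.0°, -0.1773) = (-0.0606, 0.1050, -0.1773)
φ3=240.0°: virtual centre (-0.1139, -0.1974, -0.1157), radius l
subtract pairs → two planes through P
linear system: -0.6613x+0.2100y = -0.0268−-0.3545z; -0.7679x+-0.3947y = -0.0076−-0.2314z
det = 0.4223;  x = 0.0288+-0.4465z,  y = -0.0368+0.2824z
quadratic in z: (1.2791)z²+(0.1946)z+(-0.0701)=0, √Δ=0.6296 → z ∈ {-0.3222, 0.1700}; z = -0.3222 (taking z<0)
x = 0.1726, y = -0.1278

(0.1726, -0.1278, -0.3222)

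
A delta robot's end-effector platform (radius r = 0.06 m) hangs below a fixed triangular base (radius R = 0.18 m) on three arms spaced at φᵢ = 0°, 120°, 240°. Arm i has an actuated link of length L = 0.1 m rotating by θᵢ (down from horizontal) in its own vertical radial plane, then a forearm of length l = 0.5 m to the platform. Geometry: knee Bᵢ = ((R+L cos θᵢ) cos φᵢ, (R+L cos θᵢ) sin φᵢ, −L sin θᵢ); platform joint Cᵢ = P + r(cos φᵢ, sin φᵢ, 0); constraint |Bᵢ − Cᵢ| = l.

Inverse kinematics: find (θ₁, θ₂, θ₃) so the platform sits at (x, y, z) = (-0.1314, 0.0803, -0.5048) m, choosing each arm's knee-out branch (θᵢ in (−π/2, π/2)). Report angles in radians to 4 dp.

θ₁ = 1.3086, θ₂ = 0.1740, θ₃ = 0.7852

arm 1 (φ=0.0°): x'=-0.1314, y'=0.0803
  A=0.2514, B=-0.5048, C=(l²−L²−A²−y'²−z²)/(2L)=-0.4224
  γ=atan2(-0.5048,0.2514)=-1.1087;  ψ=arccos(-0.7490)=2.4173;  θ1=γ+ψ≈1.3086
arm 2 (φ=120.0°): x'=0.1352, y'=0.0736
  e−x'=-0.0152;  (l²−L²−(e−x')²−y'²−z²)/2L = -0.1024
  √(A²+B²)=0.5050;  θ2 = -1.6010+1.7750 ≈ 0.1740
arm 3 (φ=240.0°): x'=-0.0038, y'=-0.1539
  e−x'=0.1238;  (l²−L²−(e−x')²−y'²−z²)/2L = -0.2693
  √(A²+B²)=0.5198;  θ3 = -1.3302+2.1154 ≈ 0.7852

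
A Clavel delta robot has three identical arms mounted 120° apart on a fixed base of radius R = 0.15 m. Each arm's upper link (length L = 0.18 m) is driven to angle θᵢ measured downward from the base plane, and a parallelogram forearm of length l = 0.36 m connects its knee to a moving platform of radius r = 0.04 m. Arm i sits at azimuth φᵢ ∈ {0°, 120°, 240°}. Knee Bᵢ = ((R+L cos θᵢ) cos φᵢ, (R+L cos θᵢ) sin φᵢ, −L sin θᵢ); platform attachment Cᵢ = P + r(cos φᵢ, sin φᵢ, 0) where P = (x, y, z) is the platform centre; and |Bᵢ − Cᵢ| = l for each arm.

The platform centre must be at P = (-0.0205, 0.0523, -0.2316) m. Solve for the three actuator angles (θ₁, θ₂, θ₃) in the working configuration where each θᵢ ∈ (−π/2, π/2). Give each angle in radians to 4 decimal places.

rotate P by −φ1: (-0.0205, 0.0523, -0.2316)
  A=0.1305, B=-0.2316, C=(l²−L²−A²−y'²−z²)/(2L)=0.0661
  θ1 = atan2(B,A) + arccos(C/0.2658) = 0.2618
arm 2 (φ=120.0°): x'=0.0555, y'=-0.0084
  A=0.0545, B=-0.2316, C=(l²−L²−A²−y'²−z²)/(2L)=0.1126
  θ2 = atan2(B,A) + arccos(C/0.2379) = -0.2619
rotate P by −φ3: (-0.0350, -0.0439, -0.2316)
  e−x'=0.1450;  (l²−L²−(e−x')²−y'²−z²)/2L = 0.0572
  √(A²+B²)=0.2733;  θ3 = -1.0113+1.3599 ≈ 0.3486

θ₁ = 0.2618, θ₂ = -0.2619, θ₃ = 0.3486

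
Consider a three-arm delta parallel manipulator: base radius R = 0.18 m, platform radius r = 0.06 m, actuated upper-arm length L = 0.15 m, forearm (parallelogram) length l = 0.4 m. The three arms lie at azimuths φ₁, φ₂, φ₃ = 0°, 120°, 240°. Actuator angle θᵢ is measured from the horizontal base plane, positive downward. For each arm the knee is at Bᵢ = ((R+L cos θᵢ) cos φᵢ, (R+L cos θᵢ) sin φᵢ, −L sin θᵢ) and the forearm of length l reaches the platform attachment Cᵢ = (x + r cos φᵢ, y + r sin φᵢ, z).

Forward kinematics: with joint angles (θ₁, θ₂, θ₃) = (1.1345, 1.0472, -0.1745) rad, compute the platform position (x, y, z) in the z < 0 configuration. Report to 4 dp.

arm 1 at φ=0.0°: (R−r)+L cos θ1 = 0.1834;  S1 = (0.1834, 0.0000, -0.1359)
S2 = (0.1950·cos120.0°, 0.1950·sin120.0°, -0.1299) = (-0.0975, 0.1689, -0.1299)
S3 = (0.2677·cos240.0°, 0.2677·sin240.0°, 0.0260) = (-0.1339, -0.2319, 0.0260)
subtract pairs → two planes through P
linear system: -0.5618x+0.3377y = 0.0028−0.0121z; -0.6345x+-0.4637y = 0.0202−0.3240z
Cramer: x(z) = -0.0171+0.2423z;  y(z) = -0.0202+0.3672z
quadratic in z: (1.1935)z²+(0.1599)z+(-0.1009)=0, √Δ=0.7122 → z ∈ {-0.3654, 0.2314}; z = -0.3654 (taking z<0)
x = -0.1056, y = -0.1544

(-0.1056, -0.1544, -0.3654)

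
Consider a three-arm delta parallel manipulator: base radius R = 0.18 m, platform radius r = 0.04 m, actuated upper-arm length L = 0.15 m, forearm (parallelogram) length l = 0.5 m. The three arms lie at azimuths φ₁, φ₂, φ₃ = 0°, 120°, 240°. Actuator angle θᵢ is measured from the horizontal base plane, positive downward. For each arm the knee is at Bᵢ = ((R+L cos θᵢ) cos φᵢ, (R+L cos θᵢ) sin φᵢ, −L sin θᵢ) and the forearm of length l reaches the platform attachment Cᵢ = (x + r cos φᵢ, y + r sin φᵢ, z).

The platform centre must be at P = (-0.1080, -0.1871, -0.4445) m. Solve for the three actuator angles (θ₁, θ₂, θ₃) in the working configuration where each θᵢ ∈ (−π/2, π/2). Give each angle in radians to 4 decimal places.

θ₁ = 0.9602, θ₂ = 0.9603, θ₃ = -0.3488

φ1=0.0° → target in arm frame (-0.1080, -0.1871)
  e−x'=0.2480;  (l²−L²−(e−x')²−y'²−z²)/2L = -0.2220
  γ=atan2(-0.4445,0.2480)=-1.0619;  ψ=arccos(-0.4361)=2.0220;  θ1=γ+ψ≈0.9602
φ2=120.0° → target in arm frame (-0.1080, 0.1871)
  A cos θ + B sin θ = C:  0.2480·cos θ + -0.4445·sin θ = -0.2220
  √(A²+B²)=0.5090;  θ2 = -1.0618+2.0221 ≈ 0.9603
rotate P by −φ3: (0.2160, 0.0000, -0.4445)
  A cos θ + B sin θ = C:  -0.0760·cos θ + -0.4445·sin θ = 0.0805
  √(A²+B²)=0.4510;  θ3 = -1.7402+1.3914 ≈ -0.3488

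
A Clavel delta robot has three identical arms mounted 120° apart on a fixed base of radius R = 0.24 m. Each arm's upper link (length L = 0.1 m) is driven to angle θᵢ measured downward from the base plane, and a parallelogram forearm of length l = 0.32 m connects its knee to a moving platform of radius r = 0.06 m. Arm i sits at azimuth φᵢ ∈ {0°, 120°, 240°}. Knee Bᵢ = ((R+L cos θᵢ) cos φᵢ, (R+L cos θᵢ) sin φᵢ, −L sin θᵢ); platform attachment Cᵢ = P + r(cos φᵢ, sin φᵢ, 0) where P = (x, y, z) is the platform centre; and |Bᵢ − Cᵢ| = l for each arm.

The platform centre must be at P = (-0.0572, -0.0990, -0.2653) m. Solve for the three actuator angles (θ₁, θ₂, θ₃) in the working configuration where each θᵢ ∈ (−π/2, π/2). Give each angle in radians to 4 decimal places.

θ₁ = 1.3969, θ₂ = 1.3964, θ₃ = -0.0872

rotate P by −φ1: (-0.0572, -0.0990, -0.2653)
  A cos θ + B sin θ = C:  0.2372·cos θ + -0.2653·sin θ = -0.2202
  γ=atan2(-0.2653,0.2372)=-0.8413;  ψ=arccos(-0.6189)=2.2381;  θ1=γ+ψ≈1.3969
φ2=120.0° → target in arm frame (-0.0571, 0.0990)
  A cos θ + B sin θ = C:  0.2371·cos θ + -0.2653·sin θ = -0.2201
  √(A²+B²)=0.3558;  θ2 = -0.8414+2.2378 ≈ 1.3964
φ3=240.0° → target in arm frame (0.1143, 0.0000)
  A cos θ + B sin θ = C:  0.0657·cos θ + -0.2653·sin θ = 0.0885
  θ3 = atan2(B,A) + arccos(C/0.2733) = -0.0872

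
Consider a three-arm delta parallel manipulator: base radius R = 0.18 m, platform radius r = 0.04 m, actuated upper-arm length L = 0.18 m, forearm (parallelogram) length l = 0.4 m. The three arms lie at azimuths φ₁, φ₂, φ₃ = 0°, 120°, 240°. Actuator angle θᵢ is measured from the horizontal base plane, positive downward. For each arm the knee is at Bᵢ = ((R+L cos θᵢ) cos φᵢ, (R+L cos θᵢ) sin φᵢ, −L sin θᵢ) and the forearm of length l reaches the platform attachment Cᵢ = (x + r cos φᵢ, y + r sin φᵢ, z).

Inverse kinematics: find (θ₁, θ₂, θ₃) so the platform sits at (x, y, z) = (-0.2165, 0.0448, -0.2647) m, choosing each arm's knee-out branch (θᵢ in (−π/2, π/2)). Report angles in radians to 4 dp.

θ₁ = 1.3963, θ₂ = -0.3493, θ₃ = 0.1742

φ1=0.0° → target in arm frame (-0.2165, 0.0448)
  A cos θ + B sin θ = C:  0.3565·cos θ + -0.2647·sin θ = -0.1988
  √(A²+B²)=0.4440;  θ1 = -0.6387+2.0350 ≈ 1.3963
arm 2 (φ=120.0°): x'=0.1470, y'=0.1651
  e−x'=-0.0070;  (l²−L²−(e−x')²−y'²−z²)/2L = 0.0840
  θ2 = atan2(B,A) + arccos(C/0.2648) = -0.3493
φ3=240.0° → target in arm frame (0.0695, -0.2099)
  A=0.0705, B=-0.2647, C=(l²−L²−A²−y'²−z²)/(2L)=0.0236
  γ=atan2(-0.2647,0.0705)=-1.3103;  ψ=arccos(0.0862)=1.4845;  θ3=γ+ψ≈0.1742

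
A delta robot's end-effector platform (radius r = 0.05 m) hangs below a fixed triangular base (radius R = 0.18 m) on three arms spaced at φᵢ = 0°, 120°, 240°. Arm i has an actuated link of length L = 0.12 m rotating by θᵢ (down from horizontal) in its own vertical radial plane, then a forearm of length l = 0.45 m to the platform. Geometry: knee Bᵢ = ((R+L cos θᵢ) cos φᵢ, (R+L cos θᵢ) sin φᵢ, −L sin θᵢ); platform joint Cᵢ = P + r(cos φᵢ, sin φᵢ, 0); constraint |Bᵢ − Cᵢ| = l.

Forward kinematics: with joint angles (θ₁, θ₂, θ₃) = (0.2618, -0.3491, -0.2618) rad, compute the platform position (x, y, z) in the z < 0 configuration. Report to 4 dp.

(-0.0645, 0.0077, -0.3567)

S1 = (0.2459·cos0.0°, 0.2459·sin0.0°, -0.0311) = (0.2459, 0.0000, -0.0311)
φ2=120.0°: virtual centre (-0.1214, 0.2102, 0.0410), radius l
S3 = (0.2459·cos240.0°, 0.2459·sin240.0°, 0.0311) = (-0.1230, -0.2130, 0.0311)
subtract pairs → two planes through P
[-0.7346 0.4205 0.1442]·P = -0.0008;  [-0.7377 -0.4259 0.1242]·P = 0.0000
det = 0.6231;  x = 0.0006+0.1824z,  y = -0.0010+-0.0243z
quadratic in z: (1.0339)z²+(-0.0273)z+(-0.1413)=0, √Δ=0.7650 → z ∈ {-0.3567, 0.3832}; z = -0.3567 (taking z<0)
x = -0.0645, y = 0.0077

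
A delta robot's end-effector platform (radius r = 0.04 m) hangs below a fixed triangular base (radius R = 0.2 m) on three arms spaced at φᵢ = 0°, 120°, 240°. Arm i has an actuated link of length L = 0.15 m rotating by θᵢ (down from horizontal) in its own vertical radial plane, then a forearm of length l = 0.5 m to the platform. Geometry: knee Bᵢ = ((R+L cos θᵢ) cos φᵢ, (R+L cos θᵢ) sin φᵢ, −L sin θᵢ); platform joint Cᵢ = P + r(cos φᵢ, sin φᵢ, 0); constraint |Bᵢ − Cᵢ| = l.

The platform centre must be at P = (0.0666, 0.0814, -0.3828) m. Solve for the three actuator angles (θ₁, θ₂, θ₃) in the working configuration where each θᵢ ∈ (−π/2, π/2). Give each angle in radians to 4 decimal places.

φ1=0.0° → target in arm frame (0.0666, 0.0814)
  e−x'=0.0934;  (l²−L²−(e−x')²−y'²−z²)/2L = 0.2187
  θ1 = atan2(B,A) + arccos(C/0.3940) = -0.3491
arm 2 (φ=120.0°): x'=0.0372, y'=-0.0984
  A cos θ + B sin θ = C:  0.1228·cos θ + -0.3828·sin θ = 0.1873
  √(A²+B²)=0.4020;  θ2 = -1.2604+1.0860 ≈ -0.1744
φ3=240.0° → target in arm frame (-0.1038, 0.0170)
  A=0.2638, B=-0.3828, C=(l²−L²−A²−y'²−z²)/(2L)=0.0370
  θ3 = atan2(B,A) + arccos(C/0.4649) = 0.5238

θ₁ = -0.3491, θ₂ = -0.1744, θ₃ = 0.5238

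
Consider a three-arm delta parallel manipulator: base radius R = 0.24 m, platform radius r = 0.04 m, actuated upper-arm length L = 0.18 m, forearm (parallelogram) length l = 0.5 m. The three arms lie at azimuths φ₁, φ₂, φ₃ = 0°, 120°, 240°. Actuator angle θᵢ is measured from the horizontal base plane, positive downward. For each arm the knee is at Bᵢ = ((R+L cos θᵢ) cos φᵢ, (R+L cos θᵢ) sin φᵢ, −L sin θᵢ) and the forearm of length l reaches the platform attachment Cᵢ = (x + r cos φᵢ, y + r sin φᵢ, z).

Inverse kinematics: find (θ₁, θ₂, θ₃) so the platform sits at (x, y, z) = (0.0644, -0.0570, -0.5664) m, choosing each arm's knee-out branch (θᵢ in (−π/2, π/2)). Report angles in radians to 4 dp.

φ1=0.0° → target in arm frame (0.0644, -0.0570)
  A=0.1356, B=-0.5664, C=(l²−L²−A²−y'²−z²)/(2L)=-0.3468
  θ1 = atan2(B,A) + arccos(C/0.5824) = 0.8728
φ2=120.0° → target in arm frame (-0.0816, -0.0273)
  A=0.2816, B=-0.5664, C=(l²−L²−A²−y'²−z²)/(2L)=-0.5090
  γ=atan2(-0.5664,0.2816)=-1.1095;  ψ=arccos(-0.8047)=2.5059;  θ2=γ+ψ≈1.3965
arm 3 (φ=240.0°): x'=0.0172, y'=0.0843
  A cos θ + B sin θ = C:  0.1828·cos θ + -0.5664·sin θ = -0.3993
  θ3 = atan2(B,A) + arccos(C/0.5952) = 1.0476

θ₁ = 0.8728, θ₂ = 1.3965, θ₃ = 1.0476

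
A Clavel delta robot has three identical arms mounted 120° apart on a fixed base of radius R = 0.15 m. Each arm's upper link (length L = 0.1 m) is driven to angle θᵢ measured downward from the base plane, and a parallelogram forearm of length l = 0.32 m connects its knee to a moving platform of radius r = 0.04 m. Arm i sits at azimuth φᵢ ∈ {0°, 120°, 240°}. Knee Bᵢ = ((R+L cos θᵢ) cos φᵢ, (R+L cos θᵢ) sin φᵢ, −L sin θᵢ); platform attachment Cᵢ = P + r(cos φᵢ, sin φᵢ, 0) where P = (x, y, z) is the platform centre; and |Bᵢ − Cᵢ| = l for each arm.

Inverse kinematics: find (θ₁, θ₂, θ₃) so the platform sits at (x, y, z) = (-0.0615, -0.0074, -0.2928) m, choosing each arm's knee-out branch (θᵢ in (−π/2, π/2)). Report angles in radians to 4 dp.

θ₁ = 0.8725, θ₂ = 0.3488, θ₃ = 0.2620

φ1=0.0° → target in arm frame (-0.0615, -0.0074)
  A=0.1715, B=-0.2928, C=(l²−L²−A²−y'²−z²)/(2L)=-0.1140
  γ=atan2(-0.2928,0.1715)=-1.0409;  ψ=arccos(-0.3359)=1.9134;  θ1=γ+ψ≈0.8725
rotate P by −φ2: (0.0243, 0.0570, -0.2928)
  e−x'=0.0857;  (l²−L²−(e−x')²−y'²−z²)/2L = -0.0196
  θ2 = atan2(B,A) + arccos(C/0.3051) = 0.3488
φ3=240.0° → target in arm frame (0.0372, -0.0496)
  A=0.0728, B=-0.2928, C=(l²−L²−A²−y'²−z²)/(2L)=-0.0055
  √(A²+B²)=0.3017;  θ3 = -1.3270+1.5889 ≈ 0.2620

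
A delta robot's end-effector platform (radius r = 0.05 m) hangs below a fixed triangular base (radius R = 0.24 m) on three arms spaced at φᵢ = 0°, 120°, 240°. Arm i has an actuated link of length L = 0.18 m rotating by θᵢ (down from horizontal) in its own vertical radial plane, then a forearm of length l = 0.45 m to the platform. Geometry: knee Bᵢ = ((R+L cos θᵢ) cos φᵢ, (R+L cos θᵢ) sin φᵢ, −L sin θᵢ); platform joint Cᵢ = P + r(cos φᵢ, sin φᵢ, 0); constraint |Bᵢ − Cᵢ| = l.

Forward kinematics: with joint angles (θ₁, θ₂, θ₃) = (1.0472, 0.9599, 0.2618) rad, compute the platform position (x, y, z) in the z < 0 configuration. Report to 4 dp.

O1 = (0.2800·cos0.0°, 0.2800·sin0.0°, -0.1559) = (0.2800, 0.0000, -0.1559)
arm 2 at φ=120.0°: ρ2 = 0.2932;  O2 = (-0.1466, 0.2540, -0.1474)
O3 = (0.3639·cos240.0°, 0.3639·sin240.0°, -0.0466) = (-0.1819, -0.3151, -0.0466)
subtract pairs → two planes through P
linear system: -0.8532x+0.5079y = 0.0050−0.0169z; -0.9239x+-0.6302y = 0.0319−0.2186z
Cramer: x(z) = -0.0192+0.1208z;  y(z) = -0.0224+0.1697z
quadratic in z: (1.0434)z²+(0.2319)z+(-0.0882)=0, √Δ=0.6494 → z ∈ {-0.4223, 0.2001}; z = -0.4223 (taking z<0)
x = -0.0702, y = -0.0941

(-0.0702, -0.0941, -0.4223)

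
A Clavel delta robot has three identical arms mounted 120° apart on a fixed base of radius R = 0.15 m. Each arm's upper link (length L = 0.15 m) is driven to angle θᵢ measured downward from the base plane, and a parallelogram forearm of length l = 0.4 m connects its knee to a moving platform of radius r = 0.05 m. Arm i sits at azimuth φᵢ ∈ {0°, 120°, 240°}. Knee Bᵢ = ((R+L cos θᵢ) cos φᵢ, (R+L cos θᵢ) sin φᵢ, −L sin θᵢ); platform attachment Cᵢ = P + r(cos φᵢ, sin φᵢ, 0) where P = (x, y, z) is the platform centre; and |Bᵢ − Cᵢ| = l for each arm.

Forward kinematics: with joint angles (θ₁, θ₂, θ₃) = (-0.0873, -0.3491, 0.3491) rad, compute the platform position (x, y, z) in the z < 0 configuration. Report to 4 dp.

(0.0129, 0.0740, -0.3009)

φ1=0.0°: virtual centre (0.2494, 0.0000, 0.0131), radius l
arm 2 at φ=120.0°: ρ2 = 0.2410;  centre 2 = (-0.1205, 0.2087, 0.0513)
arm 3 at φ=240.0°: ρ3 = 0.2410;  centre 3 = (-0.1205, -0.2087, -0.0513)
|centre ₂|²−|centre ₁|² = -0.0017;  |centre ₃|²−|centre ₁|² = -0.0017
plane₁₂: -0.7398x+0.4173y+0.0765z = -0.0017
Cramer: x(z) = 0.0023-0.0354z;  y(z) = 0.0000-0.2459z
into |P−centre ₁|² = l²: 1.0617z² + -0.0087z + -0.0988 = 0;  Δ = 0.4195;  z = -0.3009 or 0.3091 → z<0 root = -0.3009
x = 0.0129, y = 0.0740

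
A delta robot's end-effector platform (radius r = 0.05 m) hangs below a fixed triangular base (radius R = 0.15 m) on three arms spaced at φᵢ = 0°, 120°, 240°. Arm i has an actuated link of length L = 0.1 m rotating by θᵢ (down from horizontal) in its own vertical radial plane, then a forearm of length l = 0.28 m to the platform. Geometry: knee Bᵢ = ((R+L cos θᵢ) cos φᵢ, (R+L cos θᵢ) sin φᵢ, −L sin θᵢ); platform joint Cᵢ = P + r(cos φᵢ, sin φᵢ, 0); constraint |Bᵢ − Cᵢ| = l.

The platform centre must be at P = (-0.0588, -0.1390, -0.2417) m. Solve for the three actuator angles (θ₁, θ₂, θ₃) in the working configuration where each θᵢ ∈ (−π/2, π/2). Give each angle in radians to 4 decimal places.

rotate P by −φ1: (-0.0588, -0.1390, -0.2417)
  e−x'=0.1588;  (l²−L²−(e−x')²−y'²−z²)/2L = -0.1728
  √(A²+B²)=0.2892;  θ1 = -0.9895+2.2111 ≈ 1.2216
rotate P by −φ2: (-0.0910, 0.1204, -0.2417)
  A=0.1910, B=-0.2417, C=(l²−L²−A²−y'²−z²)/(2L)=-0.2050
  θ2 = atan2(B,A) + arccos(C/0.3080) = 1.3967
rotate P by −φ3: (0.1498, 0.0186, -0.2417)
  A=-0.0498, B=-0.2417, C=(l²−L²−A²−y'²−z²)/(2L)=0.0358
  √(A²+B²)=0.2468;  θ3 = -1.7739+1.4252 ≈ -0.3487

θ₁ = 1.2216, θ₂ = 1.3967, θ₃ = -0.3487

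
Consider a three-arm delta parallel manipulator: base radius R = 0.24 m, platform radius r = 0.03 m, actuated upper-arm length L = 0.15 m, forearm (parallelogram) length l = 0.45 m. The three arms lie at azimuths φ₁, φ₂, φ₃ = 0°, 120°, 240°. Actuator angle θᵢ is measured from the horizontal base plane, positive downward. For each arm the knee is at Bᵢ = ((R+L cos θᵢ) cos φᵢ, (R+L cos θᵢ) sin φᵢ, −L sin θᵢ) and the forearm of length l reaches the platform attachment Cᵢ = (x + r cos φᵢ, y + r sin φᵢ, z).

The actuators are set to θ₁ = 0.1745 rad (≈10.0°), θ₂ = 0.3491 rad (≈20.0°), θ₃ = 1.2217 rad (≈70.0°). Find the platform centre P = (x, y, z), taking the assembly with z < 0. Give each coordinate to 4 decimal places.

(0.0790, 0.1037, -0.3638)

arm 1 at φ=0.0°: (R−r)+L cos θ1 = 0.3577;  S1 = (0.3577, 0.0000, -0.0260)
φ2=120.0°: virtual centre (-0.1755, 0.3039, -0.0513), radius l
arm 3 at φ=240.0°: (R−r)+L cos θ3 = 0.2613;  S3 = (-0.1307, -0.2263, -0.1410)
subtract pairs → two planes through P
linear system: -1.0664x+0.6079y = -0.0028−-0.0505z; -0.9768x+-0.4526y = -0.0405−-0.2298z
Cramer: x(z) = 0.0241-0.1510z;  y(z) = 0.0375-0.1818z
quadratic in z: (1.0559)z²+(0.1392)z+(-0.0891)=0, √Δ=0.6290 → z ∈ {-0.3638, 0.2319}; z = -0.3638 (taking z<0)
x = 0.0790, y = 0.1037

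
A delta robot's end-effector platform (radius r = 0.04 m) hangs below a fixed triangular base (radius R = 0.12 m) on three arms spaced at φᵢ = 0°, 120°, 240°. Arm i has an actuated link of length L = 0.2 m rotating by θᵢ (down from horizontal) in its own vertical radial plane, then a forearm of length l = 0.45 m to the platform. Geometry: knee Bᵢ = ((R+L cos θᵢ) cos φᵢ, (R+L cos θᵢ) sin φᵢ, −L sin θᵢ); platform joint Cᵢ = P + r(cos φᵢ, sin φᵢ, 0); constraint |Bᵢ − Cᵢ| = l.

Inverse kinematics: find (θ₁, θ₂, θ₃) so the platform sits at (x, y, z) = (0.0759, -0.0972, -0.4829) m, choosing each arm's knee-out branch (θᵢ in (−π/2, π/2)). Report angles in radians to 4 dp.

rotate P by −φ1: (0.0759, -0.0972, -0.4829)
  A=0.0041, B=-0.4829, C=(l²−L²−A²−y'²−z²)/(2L)=-0.2004
  γ=atan2(-0.4829,0.0041)=-1.5623;  ψ=arccos(-0.4150)=1.9987;  θ1=γ+ψ≈0.4364
rotate P by −φ2: (-0.1221, -0.0171, -0.4829)
  A=0.2021, B=-0.4829, C=(l²−L²−A²−y'²−z²)/(2L)=-0.2796
  √(A²+B²)=0.5235;  θ2 = -1.1744+2.1342 ≈ 0.9599
rotate P by −φ3: (0.0462, 0.1143, -0.4829)
  A=0.0338, B=-0.4829, C=(l²−L²−A²−y'²−z²)/(2L)=-0.2123
  √(A²+B²)=0.4841;  θ3 = -1.5010+2.0247 ≈ 0.5237

θ₁ = 0.4364, θ₂ = 0.9599, θ₃ = 0.5237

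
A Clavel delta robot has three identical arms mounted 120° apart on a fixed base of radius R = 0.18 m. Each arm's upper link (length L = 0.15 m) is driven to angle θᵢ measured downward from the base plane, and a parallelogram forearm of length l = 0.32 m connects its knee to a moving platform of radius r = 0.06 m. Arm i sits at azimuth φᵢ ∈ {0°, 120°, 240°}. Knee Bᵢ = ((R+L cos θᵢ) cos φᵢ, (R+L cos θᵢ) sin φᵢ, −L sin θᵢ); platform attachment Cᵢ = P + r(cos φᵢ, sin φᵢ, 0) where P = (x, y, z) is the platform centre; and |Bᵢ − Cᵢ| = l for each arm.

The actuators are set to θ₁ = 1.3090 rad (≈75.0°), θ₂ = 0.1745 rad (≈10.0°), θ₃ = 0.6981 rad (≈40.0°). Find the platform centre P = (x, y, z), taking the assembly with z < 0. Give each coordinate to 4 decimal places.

(-0.1217, 0.0513, -0.2900)

S1 = (0.1588·cos0.0°, 0.1588·sin0.0°, -0.1449) = (0.1588, 0.0000, -0.1449)
φ2=120.0°: virtual centre (-0.1339, 0.2319, -0.0260), radius l
φ3=240.0°: virtual centre (-0.1175, -0.2034, -0.0964), radius l
eliminate P² terms by subtracting sphere 1 from 2 and 3
plane₁₂: -0.5854x+0.4637y+0.2377z = 0.0261
det = 0.4944;  x = -0.0386+0.2865z,  y = 0.0076+-0.1509z
quadratic in z: (1.1049)z²+(0.1743)z+(-0.0424)=0, √Δ=0.4665 → z ∈ {-0.2900, 0.1322}; z = -0.2900 (taking z<0)
x = -0.1217, y = 0.0513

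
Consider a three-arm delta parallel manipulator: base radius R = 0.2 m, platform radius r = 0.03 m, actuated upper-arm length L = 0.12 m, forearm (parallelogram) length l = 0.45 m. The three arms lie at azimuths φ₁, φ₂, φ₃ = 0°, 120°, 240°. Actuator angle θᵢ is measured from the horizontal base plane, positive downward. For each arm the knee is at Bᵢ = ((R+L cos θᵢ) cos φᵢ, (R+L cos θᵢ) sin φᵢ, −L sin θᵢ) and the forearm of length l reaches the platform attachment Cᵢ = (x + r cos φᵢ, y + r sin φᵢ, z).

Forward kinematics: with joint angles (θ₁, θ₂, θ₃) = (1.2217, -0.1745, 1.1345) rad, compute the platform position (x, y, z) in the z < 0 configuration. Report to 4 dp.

arm 1 at φ=0.0°: (R−r)+L cos θ1 = 0.2110;  O1 = (0.2110, 0.0000, -0.1128)
arm 2 at φ=120.0°: (R−r)+L cos θ2 = 0.2882;  O2 = (-0.1441, 0.2496, 0.0208)
arm 3 at φ=240.0°: (R−r)+L cos θ3 = 0.2207;  O3 = (-0.1104, -0.1911, -0.1088)
|O₂|²−|O₁|² = 0.0262;  |O₃|²−|O₁|² = 0.0033
linear system: -0.7103x+0.4991y = 0.0262−0.2672z; -0.6428x+-0.3823y = 0.0033−0.0080z
det = 0.5924;  x = -0.0197+0.1792z,  y = 0.0245+-0.2803z
quadratic in z: (1.1107)z²+(0.1291)z+(-0.1359)=0, √Δ=0.7878 → z ∈ {-0.4128, 0.2965}; z = -0.4128 (taking z<0)
x = -0.0936, y = 0.1402

(-0.0936, 0.1402, -0.4128)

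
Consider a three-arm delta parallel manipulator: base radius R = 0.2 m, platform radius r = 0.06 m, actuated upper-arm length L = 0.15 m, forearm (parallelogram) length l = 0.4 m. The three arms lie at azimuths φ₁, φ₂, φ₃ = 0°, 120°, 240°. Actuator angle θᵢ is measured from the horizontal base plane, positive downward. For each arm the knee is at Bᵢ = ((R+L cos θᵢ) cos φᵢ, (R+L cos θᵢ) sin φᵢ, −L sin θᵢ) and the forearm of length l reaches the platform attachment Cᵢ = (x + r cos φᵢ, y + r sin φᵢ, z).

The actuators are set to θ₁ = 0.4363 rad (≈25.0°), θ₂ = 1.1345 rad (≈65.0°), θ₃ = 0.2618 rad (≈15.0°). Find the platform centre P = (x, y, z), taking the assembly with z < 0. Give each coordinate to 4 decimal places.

(0.0436, -0.1157, -0.3678)

arm 1 at φ=0.0°: (R−r)+L cos θ1 = 0.2759;  centre 1 = (0.2759, 0.0000, -0.0634)
arm 2 at φ=120.0°: (R−r)+L cos θ2 = 0.2034;  centre 2 = (-0.1017, 0.1761, -0.1359)
centre 3 = (0.2849·cos240.0°, 0.2849·sin240.0°, -0.0388) = (-0.1424, -0.2467, -0.0388)
|centre ₂|²−|centre ₁|² = -0.0203;  |centre ₃|²−|centre ₁|² = 0.0025
plane₁₂: -0.7553x+0.3523y+-0.1451z = -0.0203
Cramer: x(z) = 0.0137-0.0814z;  y(z) = -0.0283+0.2375z
quadratic in z: (1.0630)z²+(0.1560)z+(-0.0864)=0, √Δ=0.6259 → z ∈ {-0.3678, 0.2210}; z = -0.3678 (taking z<0)
x = 0.0436, y = -0.1157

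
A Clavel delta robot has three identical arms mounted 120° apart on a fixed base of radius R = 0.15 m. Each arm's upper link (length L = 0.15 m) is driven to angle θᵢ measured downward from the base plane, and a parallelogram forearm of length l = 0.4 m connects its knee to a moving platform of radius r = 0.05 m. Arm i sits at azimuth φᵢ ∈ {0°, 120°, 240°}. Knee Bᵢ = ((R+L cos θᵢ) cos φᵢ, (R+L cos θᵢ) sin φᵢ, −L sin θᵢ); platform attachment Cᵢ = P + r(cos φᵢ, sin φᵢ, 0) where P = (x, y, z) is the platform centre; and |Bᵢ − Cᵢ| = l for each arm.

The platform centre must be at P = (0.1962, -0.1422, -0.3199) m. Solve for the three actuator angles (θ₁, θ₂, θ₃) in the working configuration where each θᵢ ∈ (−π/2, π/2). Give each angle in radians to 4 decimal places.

θ₁ = -0.3489, θ₂ = 1.3965, θ₃ = 0.5239

arm 1 (φ=0.0°): x'=0.1962, y'=-0.1422
  e−x'=-0.0962;  (l²−L²−(e−x')²−y'²−z²)/2L = 0.0190
  √(A²+B²)=0.3341;  θ1 = -1.8629+1.5140 ≈ -0.3489
rotate P by −φ2: (-0.2212, -0.0988, -0.3199)
  A cos θ + B sin θ = C:  0.3212·cos θ + -0.3199·sin θ = -0.2593
  √(A²+B²)=0.4534;  θ2 = -0.7833+2.1798 ≈ 1.3965
φ3=240.0° → target in arm frame (0.0250, 0.2410)
  A cos θ + B sin θ = C:  0.0750·cos θ + -0.3199·sin θ = -0.0951
  γ=atan2(-0.3199,0.0750)=-1.3407;  ψ=arccos(-0.2896)=1.8646;  θ3=γ+ψ≈0.5239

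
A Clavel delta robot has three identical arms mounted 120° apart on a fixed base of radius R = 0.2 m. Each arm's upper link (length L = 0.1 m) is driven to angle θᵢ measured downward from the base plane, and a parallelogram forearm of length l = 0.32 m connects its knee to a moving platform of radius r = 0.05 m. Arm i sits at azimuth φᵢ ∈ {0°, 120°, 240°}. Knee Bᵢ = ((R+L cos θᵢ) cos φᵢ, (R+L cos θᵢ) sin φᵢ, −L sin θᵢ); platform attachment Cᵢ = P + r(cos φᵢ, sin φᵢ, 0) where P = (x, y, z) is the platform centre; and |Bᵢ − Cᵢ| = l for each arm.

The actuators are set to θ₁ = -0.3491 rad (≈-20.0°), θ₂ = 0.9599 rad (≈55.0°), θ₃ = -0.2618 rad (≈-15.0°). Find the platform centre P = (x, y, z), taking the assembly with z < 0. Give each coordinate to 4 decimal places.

arm 1 at φ=0.0°: ρ1 = 0.2440;  centre 1 = (0.2440, 0.0000, 0.0342)
centre 2 = (0.2074·cos120.0°, 0.2074·sin120.0°, -0.0819) = (-0.1037, 0.1796, -0.0819)
φ3=240.0°: virtual centre (-0.1233, -0.2136, 0.0259), radius l
subtract pairs → two planes through P
linear system: -0.6953x+0.3592y = -0.0110−-0.2322z; -0.7345x+-0.4271y = 0.0008−-0.0166z
det = 0.5608;  x = 0.0079+-0.1875z,  y = -0.0154+0.2836z
quadratic in z: (1.1156)z²+(0.0114)z+(-0.0452)=0, √Δ=0.4495 → z ∈ {-0.2066, 0.1963}; z = -0.2066 (taking z<0)
x = 0.0466, y = -0.0739

(0.0466, -0.0739, -0.2066)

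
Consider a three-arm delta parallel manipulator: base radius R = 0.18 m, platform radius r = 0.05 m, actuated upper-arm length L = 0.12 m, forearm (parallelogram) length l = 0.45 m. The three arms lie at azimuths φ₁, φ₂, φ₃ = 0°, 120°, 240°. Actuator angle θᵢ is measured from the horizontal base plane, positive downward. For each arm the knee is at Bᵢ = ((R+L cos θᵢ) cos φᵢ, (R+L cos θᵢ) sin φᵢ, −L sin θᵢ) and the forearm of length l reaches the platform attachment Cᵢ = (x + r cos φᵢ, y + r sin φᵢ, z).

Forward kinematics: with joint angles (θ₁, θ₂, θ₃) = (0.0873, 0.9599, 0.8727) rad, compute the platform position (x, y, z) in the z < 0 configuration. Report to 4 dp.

(0.1241, -0.0125, -0.4424)

centre 1 = (0.2495·cos0.0°, 0.2495·sin0.0°, -0.0105) = (0.2495, 0.0000, -0.0105)
φ2=120.0°: virtual centre (-0.0994, 0.1722, -0.0983), radius l
arm 3 at φ=240.0°: (R−r)+L cos θ3 = 0.2071;  centre 3 = (-0.1036, -0.1794, -0.0919)
eliminate P² terms by subtracting sphere 1 from 2 and 3
plane₁₂: -0.6979x+0.3444y+-0.1757z = -0.0132
det = 0.4936;  x = 0.0173+-0.2414z,  y = -0.0033+0.0210z
quadratic in z: (1.0587)z²+(0.1329)z+(-0.1484)=0, √Δ=0.8039 → z ∈ {-0.4424, 0.3169}; z = -0.4424 (taking z<0)
x = 0.1241, y = -0.0125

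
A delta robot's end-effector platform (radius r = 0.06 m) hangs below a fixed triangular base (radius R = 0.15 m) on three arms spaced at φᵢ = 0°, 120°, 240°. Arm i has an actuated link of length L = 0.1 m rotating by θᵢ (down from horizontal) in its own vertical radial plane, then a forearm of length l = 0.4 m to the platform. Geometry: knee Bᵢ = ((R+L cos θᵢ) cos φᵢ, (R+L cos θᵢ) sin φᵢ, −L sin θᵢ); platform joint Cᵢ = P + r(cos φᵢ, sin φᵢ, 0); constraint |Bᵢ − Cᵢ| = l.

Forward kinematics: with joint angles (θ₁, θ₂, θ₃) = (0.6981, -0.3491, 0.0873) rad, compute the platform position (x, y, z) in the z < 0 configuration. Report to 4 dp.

arm 1 at φ=0.0°: (R−r)+L cos θ1 = 0.1666;  O1 = (0.1666, 0.0000, -0.0643)
O2 = (0.1840·cos120.0°, 0.1840·sin120.0°, 0.0342) = (-0.0920, 0.1593, 0.0342)
arm 3 at φ=240.0°: (R−r)+L cos θ3 = 0.1896;  O3 = (-0.0948, -0.1642, -0.0087)
eliminate P² terms by subtracting sphere 1 from 2 and 3
[-0.5172 0.3186 0.1970]·P = 0.0031;  [-0.5228 -0.3284 0.1111]·P = 0.0041
Cramer: x(z) = -0.0070+0.2975z;  y(z) = -0.0015-0.1353z
quadratic in z: (1.1068)z²+(0.0257)z+(-0.1257)=0, √Δ=0.7465 → z ∈ {-0.3489, 0.3256}; z = -0.3489 (taking z<0)
x = -0.1108, y = 0.0457

(-0.1108, 0.0457, -0.3489)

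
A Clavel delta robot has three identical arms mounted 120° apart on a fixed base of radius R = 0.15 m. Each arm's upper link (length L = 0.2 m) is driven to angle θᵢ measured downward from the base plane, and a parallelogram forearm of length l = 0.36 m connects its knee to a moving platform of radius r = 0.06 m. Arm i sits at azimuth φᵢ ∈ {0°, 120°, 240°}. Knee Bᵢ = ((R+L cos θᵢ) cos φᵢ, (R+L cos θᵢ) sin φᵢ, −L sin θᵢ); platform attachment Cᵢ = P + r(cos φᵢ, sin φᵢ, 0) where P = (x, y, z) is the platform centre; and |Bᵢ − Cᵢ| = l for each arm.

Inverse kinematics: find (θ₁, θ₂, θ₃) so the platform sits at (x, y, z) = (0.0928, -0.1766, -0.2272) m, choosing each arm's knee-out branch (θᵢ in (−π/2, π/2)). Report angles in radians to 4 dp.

θ₁ = -0.0870, θ₂ = 1.2216, θ₃ = -0.1744

arm 1 (φ=0.0°): x'=0.0928, y'=-0.1766
  e−x'=-0.0028;  (l²−L²−(e−x')²−y'²−z²)/2L = 0.0170
  γ=atan2(-0.2272,-0.0028)=-1.5831;  ψ=arccos(0.0747)=1.4961;  θ1=γ+ψ≈-0.0870
φ2=120.0° → target in arm frame (-0.1993, 0.0079)
  A=0.2893, B=-0.2272, C=(l²−L²−A²−y'²−z²)/(2L)=-0.1145
  γ=atan2(-0.2272,0.2893)=-0.6657;  ψ=arccos(-0.3112)=1.8873;  θ2=γ+ψ≈1.2216
arm 3 (φ=240.0°): x'=0.1065, y'=0.1687
  A=-0.0165, B=-0.2272, C=(l²−L²−A²−y'²−z²)/(2L)=0.0231
  γ=atan2(-0.2272,-0.0165)=-1.6435;  ψ=arccos(0.1016)=1.4690;  θ3=γ+ψ≈-0.1744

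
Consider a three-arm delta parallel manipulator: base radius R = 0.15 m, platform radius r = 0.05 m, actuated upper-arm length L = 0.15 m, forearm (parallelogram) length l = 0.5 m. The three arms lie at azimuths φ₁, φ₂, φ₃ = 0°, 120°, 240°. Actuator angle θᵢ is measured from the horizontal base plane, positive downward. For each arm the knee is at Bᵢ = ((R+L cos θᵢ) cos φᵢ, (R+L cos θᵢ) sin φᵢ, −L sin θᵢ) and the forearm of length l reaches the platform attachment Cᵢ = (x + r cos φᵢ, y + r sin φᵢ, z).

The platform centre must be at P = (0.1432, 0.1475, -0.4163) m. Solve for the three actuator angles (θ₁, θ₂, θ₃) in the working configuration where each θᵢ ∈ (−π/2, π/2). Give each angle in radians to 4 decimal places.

arm 1 (φ=0.0°): x'=0.1432, y'=0.1475
  e−x'=-0.0432;  (l²−L²−(e−x')²−y'²−z²)/2L = 0.1019
  γ=atan2(-0.4163,-0.0432)=-1.6742;  ψ=arccos(0.2435)=1.3248;  θ1=γ+ψ≈-0.3494
rotate P by −φ2: (0.0561, -0.1978, -0.4163)
  A cos θ + B sin θ = C:  0.0439·cos θ + -0.4163·sin θ = 0.0439
  √(A²+B²)=0.4186;  θ2 = -1.4658+1.4658 ≈ 0.0000
φ3=240.0° → target in arm frame (-0.1993, 0.0503)
  e−x'=0.2993;  (l²−L²−(e−x')²−y'²−z²)/2L = -0.1265
  γ=atan2(-0.4163,0.2993)=-0.9474;  ψ=arccos(-0.2466)=1.8200;  θ3=γ+ψ≈0.8726

θ₁ = -0.3494, θ₂ = 0.0000, θ₃ = 0.8726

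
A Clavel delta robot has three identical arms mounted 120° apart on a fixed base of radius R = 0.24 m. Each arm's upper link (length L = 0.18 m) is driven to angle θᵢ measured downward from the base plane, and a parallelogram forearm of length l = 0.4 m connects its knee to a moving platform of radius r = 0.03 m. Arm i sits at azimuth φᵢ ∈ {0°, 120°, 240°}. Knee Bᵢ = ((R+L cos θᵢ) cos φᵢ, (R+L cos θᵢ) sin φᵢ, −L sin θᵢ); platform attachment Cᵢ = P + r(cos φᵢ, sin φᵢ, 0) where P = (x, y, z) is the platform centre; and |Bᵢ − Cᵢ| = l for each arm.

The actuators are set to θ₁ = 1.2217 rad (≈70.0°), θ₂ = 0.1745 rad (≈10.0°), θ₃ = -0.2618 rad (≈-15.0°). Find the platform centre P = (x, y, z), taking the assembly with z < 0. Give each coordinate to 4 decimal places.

arm 1 at φ=0.0°: ρ1 = 0.2716;  centre 1 = (0.2716, 0.0000, -0.1691)
centre 2 = (0.3873·cos120.0°, 0.3873·sin120.0°, -0.0313) = (-0.1936, 0.3354, -0.0313)
φ3=240.0°: virtual centre (-0.1919, -0.3324, 0.0466), radius l
|centre ₂|²−|centre ₁|² = 0.0486;  |centre ₃|²−|centre ₁|² = 0.0472
[-0.9304 0.6708 0.2758]·P = 0.0486;  [-0.9270 -0.6649 0.4315]·P = 0.0472
det = 1.2404;  x = -0.0516+0.3811z,  y = 0.0009+0.1175z
quadratic in z: (1.1591)z²+(0.0922)z+(-0.0270)=0, √Δ=0.3655 → z ∈ {-0.1974, 0.1179}; z = -0.1974 (taking z<0)
x = -0.1268, y = -0.0223

(-0.1268, -0.0223, -0.1974)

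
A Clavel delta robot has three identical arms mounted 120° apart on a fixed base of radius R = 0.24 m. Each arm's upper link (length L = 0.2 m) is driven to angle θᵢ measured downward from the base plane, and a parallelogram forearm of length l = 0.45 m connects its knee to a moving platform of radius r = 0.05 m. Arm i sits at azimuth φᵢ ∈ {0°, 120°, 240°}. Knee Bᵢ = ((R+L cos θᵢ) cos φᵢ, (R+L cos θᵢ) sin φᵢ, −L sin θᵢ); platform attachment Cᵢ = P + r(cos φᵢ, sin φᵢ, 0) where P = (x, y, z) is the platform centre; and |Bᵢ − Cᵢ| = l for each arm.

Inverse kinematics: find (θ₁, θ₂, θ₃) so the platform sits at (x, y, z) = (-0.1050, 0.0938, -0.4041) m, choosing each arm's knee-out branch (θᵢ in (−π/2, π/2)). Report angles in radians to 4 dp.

φ1=0.0° → target in arm frame (-0.1050, 0.0938)
  A cos θ + B sin θ = C:  0.2950·cos θ + -0.4041·sin θ = -0.2416
  √(A²+B²)=0.5003;  θ1 = -0.9402+2.0746 ≈ 1.1344
φ2=120.0° → target in arm frame (0.1337, 0.0440)
  e−x'=0.0563;  (l²−L²−(e−x')²−y'²−z²)/2L = -0.0148
  θ2 = atan2(B,A) + arccos(C/0.4080) = 0.1745
rotate P by −φ3: (-0.0287, -0.1378, -0.4041)
  A=0.2187, B=-0.4041, C=(l²−L²−A²−y'²−z²)/(2L)=-0.1691
  γ=atan2(-0.4041,0.2187)=-1.0747;  ψ=arccos(-0.3680)=1.9477;  θ3=γ+ψ≈0.8730

θ₁ = 1.1344, θ₂ = 0.1745, θ₃ = 0.8730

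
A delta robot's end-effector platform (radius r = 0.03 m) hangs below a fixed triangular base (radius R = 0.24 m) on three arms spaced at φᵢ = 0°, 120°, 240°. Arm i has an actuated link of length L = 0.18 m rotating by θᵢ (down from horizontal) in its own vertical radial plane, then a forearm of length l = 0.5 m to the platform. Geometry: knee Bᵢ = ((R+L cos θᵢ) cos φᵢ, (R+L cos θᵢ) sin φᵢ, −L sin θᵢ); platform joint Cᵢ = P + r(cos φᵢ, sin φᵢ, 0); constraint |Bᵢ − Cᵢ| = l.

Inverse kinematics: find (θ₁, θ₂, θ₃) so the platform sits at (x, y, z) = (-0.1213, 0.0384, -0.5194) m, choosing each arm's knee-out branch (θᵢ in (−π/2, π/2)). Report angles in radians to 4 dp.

arm 1 (φ=0.0°): x'=-0.1213, y'=0.0384
  A=0.3313, B=-0.5194, C=(l²−L²−A²−y'²−z²)/(2L)=-0.4539
  √(A²+B²)=0.6161;  θ1 = -1.0030+2.3991 ≈ 1.3961
rotate P by −φ2: (0.0939, 0.0858, -0.5194)
  A cos θ + B sin θ = C:  0.1161·cos θ + -0.5194·sin θ = -0.2028
  √(A²+B²)=0.5322;  θ2 = -1.3509+1.9618 ≈ 0.6109
rotate P by −φ3: (0.0274, -0.1242, -0.5194)
  A=0.1826, B=-0.5194, C=(l²−L²−A²−y'²−z²)/(2L)=-0.2804
  √(A²+B²)=0.5506;  θ3 = -1.2327+2.1052 ≈ 0.8725

θ₁ = 1.3961, θ₂ = 0.6109, θ₃ = 0.8725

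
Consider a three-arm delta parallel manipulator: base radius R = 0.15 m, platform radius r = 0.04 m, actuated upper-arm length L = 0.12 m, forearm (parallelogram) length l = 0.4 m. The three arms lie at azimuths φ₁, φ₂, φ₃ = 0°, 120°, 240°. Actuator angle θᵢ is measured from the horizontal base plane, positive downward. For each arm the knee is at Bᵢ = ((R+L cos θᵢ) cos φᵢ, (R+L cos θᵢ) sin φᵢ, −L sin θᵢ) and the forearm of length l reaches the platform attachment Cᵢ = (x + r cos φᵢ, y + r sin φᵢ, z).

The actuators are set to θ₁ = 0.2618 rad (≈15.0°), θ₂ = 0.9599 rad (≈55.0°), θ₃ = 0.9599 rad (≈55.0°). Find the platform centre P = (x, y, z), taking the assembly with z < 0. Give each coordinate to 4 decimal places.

arm 1 at φ=0.0°: (R−r)+L cos θ1 = 0.2259;  O1 = (0.2259, 0.0000, -0.0311)
O2 = (0.1788·cos120.0°, 0.1788·sin120.0°, -0.0983) = (-0.0894, 0.1549, -0.0983)
φ3=240.0°: virtual centre (-0.0894, -0.1549, -0.0983), radius l
eliminate P² terms by subtracting sphere 1 from 2 and 3
[-0.6307 0.3097 -0.1345]·P = -0.0104;  [-0.6307 -0.3097 -0.1345]·P = -0.0104
Cramer: x(z) = 0.0164-0.2132z;  y(z) = 0.0000+0.0000z
sphere 1 gives Az²+Bz+C=0 with A=1.0455, B=0.1515, C=-0.1152;  B²−4AC=0.5045;  roots -0.4121, 0.2673;  negative root z = -0.4121
x = 0.1043, y = 0.0000

(0.1043, 0.0000, -0.4121)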